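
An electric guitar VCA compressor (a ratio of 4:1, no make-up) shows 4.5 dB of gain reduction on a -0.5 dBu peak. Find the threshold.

-6.5 dBu

Input is 6 dB above T (since output overshoot × R = input overshoot: (-5 − T)·4 = -0.5 − T gives T = -6.5 dBu).
Check: -6.5 + (-0.5 − (-6.5))/4 = -6.5 + 1.5 = -5 dBu. ✓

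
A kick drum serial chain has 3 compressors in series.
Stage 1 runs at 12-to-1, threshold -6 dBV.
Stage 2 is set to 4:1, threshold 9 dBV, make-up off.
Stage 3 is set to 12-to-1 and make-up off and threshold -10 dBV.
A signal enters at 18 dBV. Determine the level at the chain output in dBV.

Stage 1: 24 dB above -6 dBV, reduced 12:1 to 2 dB above → -4 dBV.
Stage 2: below threshold (-4 ≤ 9); passes unchanged; output -4 dBV.
Stage 3: -4 dBV is 6 dB over -10 dBV; at 12:1 that becomes 0.5 dB over, giving -9.5 dBV.

-9.5 dBV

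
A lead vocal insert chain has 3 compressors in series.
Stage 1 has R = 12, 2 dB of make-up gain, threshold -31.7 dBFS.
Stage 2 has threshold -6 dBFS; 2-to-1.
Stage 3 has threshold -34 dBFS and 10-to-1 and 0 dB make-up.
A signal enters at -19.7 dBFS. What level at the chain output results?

Stage 1: overshoot 12 dB → 12/12 = 1 dB → -30.7 dBFS; +2 dB make-up → -28.7 dBFS.
Stage 2: -28.7 dBFS is at or below the -6 dBFS threshold — no compression; output -28.7 dBFS.
Stage 3: overshoot 5.3 dB → 5.3/10 = 0.53 dB → -33.47 dBFS.

-33.47 dBFS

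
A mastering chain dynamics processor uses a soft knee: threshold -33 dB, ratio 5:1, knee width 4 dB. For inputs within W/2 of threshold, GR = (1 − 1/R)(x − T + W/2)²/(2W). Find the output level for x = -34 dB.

-34.1 dB

x − T + W/2 = -34 − (-33) + 2 = 1.
GR = (1 − 1/5) × 1² / 8 = 0.8 × 1 / 8 = 0.1 dB.
Output = -34 − 0.1 = -34.1 dB.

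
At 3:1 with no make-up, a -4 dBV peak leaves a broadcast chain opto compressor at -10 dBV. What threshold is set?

-13 dBV

Let T be the threshold. Output overshoot = (input overshoot)/R, so -10 − T = (-4 − T)/3.
3·(-10 − T) = -4 − T → 2·T = -30 − (-4) = -26.
T = -26/2 = -13 dBV.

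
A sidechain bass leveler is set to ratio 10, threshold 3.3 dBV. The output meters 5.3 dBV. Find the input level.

23.3 dBV

Post-compression overshoot = 5.3 − 3.3 = 2 dB.
Input overshoot = R × output overshoot = 20 dB → input = 3.3 + 20 = 23.3 dBV.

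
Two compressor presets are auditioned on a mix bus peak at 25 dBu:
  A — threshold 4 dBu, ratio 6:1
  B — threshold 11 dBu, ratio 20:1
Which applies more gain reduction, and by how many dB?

A, by 4.2 dB

A: 21 dB over, compressed to 3.5 dB over, so 17.5 dB of GR.
B: 14 dB over, compressed to 0.7 dB over, so 13.3 dB of GR.
A reduces 4.2 dB more.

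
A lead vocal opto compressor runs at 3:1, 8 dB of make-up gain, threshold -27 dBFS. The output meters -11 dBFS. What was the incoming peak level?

Remove make-up: -11 − 8 = -19 dBFS.
Post-compression overshoot = -19 − (-27) = 8 dB.
Input overshoot = R × output overshoot = 24 dB → input = -27 + 24 = -3 dBFS.

-3 dBFS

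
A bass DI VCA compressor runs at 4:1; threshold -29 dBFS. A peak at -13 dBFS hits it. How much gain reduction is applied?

12 dB

The signal is 16 dB above threshold.
A 4:1 ratio leaves 4 dB of that excess.
GR = overshoot in − overshoot out = 16 − 4 = 12 dB.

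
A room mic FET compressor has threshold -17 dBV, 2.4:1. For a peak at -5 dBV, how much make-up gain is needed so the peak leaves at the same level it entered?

7 dB

The peak compresses to -17 + 12/2.4 = -12 dBV.
To reach -5 dBV requires -5 − (-12) = 7 dB of make-up.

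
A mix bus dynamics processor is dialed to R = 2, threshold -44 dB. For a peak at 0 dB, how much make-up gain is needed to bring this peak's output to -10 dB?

12 dB

Without make-up, output = threshold + overshoot/2 = -44 + 22 = -22 dB.
Gap to target: 12 dB.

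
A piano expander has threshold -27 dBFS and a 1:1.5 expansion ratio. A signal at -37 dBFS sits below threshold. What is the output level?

The input is 10 dB below the -27 dBFS threshold.
A 1:1.5 expander multiplies undershoot by 1.5: 10 × 1.5 = 15 dB below threshold.
Output = -27 − 15 = -42 dBFS.

-42 dBFS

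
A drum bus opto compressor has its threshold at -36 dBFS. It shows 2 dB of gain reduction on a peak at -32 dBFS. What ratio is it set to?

2:1

Input overshoot = -32 − (-36) = 4 dB.
Output overshoot = 4 − 2 = 2 dB.
Ratio = input overshoot / output overshoot = 4 / 2 = 2.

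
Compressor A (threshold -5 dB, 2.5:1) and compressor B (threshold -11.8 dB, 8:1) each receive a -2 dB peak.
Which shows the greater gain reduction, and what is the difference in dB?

B, by 6.775 dB

A: GR = 3 − 3/2.5 = 1.8 dB.
B: GR = 9.8 − 9.8/8 = 8.575 dB.
B applies 6.775 dB more gain reduction.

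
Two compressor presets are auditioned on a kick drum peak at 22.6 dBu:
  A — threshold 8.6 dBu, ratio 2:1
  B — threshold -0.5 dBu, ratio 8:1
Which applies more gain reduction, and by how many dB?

A: 14 dB over, compressed to 7 dB over, so 7 dB of GR.
B: 23.1 dB over, compressed to 2.8875 dB over, so 20.2125 dB of GR.
Difference: 13.2125 dB in favour of B.

B, by 13.2125 dB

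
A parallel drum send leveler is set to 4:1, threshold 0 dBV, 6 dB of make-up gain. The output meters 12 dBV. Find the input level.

24 dBV

Before make-up, the level was 12 − 6 = 6 dBV.
Post-compression overshoot = 6 − 0 = 6 dB.
Input overshoot = R × output overshoot = 24 dB → input = 0 + 24 = 24 dBV.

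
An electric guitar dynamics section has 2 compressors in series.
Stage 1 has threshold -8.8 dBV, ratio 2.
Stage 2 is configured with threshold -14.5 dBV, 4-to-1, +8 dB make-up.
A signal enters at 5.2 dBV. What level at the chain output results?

-3.325 dBV

Stage 1: overshoot 14 dB → 14/2 = 7 dB → -1.8 dBV.
Stage 2: overshoot 12.7 dB → 12.7/4 = 3.175 dB → -11.325 dBV; +8 dB make-up → -3.325 dBV.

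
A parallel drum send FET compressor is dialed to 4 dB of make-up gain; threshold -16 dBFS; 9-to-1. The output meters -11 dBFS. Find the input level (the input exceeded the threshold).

Remove make-up: -11 − 4 = -15 dBFS.
That's 1 dB above the -16 dBFS threshold.
Input overshoot = R × output overshoot = 9 dB → input = -16 + 9 = -7 dBFS.

-7 dBFS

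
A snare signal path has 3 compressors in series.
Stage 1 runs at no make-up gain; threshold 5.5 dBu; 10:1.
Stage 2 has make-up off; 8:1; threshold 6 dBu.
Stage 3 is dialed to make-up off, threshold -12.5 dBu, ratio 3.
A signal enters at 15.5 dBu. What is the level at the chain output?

Stage 1: 15.5 dBu is 10 dB over 5.5 dBu; at 10:1 that becomes 1 dB over, giving 6.5 dBu.
Stage 2: 6.5 dBu is 0.5 dB over 6 dBu; at 8:1 that becomes 0.0625 dB over, giving 6.0625 dBu.
Stage 3: 18.5625 dB above -12.5 dBu, reduced 3:1 to 6.1875 dB above → -6.3125 dBu.

-6.3125 dBu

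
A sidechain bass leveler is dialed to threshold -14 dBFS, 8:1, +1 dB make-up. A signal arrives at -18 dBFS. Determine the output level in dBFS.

-18 dBFS is 4 dB below the -14 dBFS threshold, so no gain reduction is applied.
Make-up gain adds 1 dB: -18 + 1 = -17 dBFS.

-17 dBFS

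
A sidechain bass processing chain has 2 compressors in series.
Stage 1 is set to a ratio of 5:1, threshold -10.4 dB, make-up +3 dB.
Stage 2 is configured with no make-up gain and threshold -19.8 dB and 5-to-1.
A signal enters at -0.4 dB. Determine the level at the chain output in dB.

Stage 1: overshoot 10 dB → 10/5 = 2 dB → -8.4 dB; +3 dB make-up → -5.4 dB.
Stage 2: 14.4 dB above -19.8 dB, reduced 5:1 to 2.88 dB above → -16.92 dB.

-16.92 dB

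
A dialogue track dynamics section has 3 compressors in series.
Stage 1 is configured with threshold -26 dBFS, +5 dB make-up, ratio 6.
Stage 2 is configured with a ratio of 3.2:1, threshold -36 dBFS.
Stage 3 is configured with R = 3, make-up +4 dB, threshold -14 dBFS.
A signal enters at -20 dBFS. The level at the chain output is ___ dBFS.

Stage 1: 6 dB above -26 dBFS, reduced 6:1 to 1 dB above → -25 dBFS; +5 dB make-up → -20 dBFS.
Stage 2: 16 dB above -36 dBFS, reduced 3.2:1 to 5 dB above → -31 dBFS.
Stage 3: below threshold (-31 ≤ -14); passes unchanged; make-up brings it to -27 dBFS.

-27 dBFS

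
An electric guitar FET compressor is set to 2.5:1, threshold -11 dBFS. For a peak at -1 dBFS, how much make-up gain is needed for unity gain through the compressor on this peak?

The peak compresses to -11 + 10/2.5 = -7 dBFS.
To reach -1 dBFS requires -1 − (-7) = 6 dB of make-up.

6 dB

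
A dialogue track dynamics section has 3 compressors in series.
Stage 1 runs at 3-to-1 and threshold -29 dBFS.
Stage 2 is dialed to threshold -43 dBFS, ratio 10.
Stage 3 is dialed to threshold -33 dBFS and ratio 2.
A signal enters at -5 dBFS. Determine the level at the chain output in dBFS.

Stage 1: overshoot 24 dB → 24/3 = 8 dB → -21 dBFS.
Stage 2: overshoot 22 dB → 22/10 = 2.2 dB → -40.8 dBFS.
Stage 3: below threshold (-40.8 ≤ -33); passes unchanged; output -40.8 dBFS.

-40.8 dBFS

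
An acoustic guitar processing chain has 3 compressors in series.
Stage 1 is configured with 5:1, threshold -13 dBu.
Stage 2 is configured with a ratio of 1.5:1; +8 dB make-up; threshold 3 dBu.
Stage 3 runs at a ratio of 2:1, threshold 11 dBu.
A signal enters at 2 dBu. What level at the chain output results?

-2 dBu

Stage 1: overshoot 15 dB → 15/5 = 3 dB → -10 dBu.
Stage 2: below threshold (-10 ≤ 3); passes unchanged; make-up brings it to -2 dBu.
Stage 3: -2 dBu is at or below the 11 dBu threshold — no compression; output -2 dBu.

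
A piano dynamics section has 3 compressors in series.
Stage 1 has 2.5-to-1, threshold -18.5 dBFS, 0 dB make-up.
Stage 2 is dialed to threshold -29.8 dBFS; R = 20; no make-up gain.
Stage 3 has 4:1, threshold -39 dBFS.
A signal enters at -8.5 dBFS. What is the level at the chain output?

Stage 1: overshoot 10 dB → 10/2.5 = 4 dB → -14.5 dBFS.
Stage 2: -14.5 dBFS is 15.3 dB over -29.8 dBFS; at 20:1 that becomes 0.765 dB over, giving -29.035 dBFS.
Stage 3: 9.965 dB above -39 dBFS, reduced 4:1 to 2.49125 dB above → -36.50875 dBFS.

-36.50875 dBFS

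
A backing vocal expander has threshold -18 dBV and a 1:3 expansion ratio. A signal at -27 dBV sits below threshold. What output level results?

The input is 9 dB below the -18 dBV threshold.
A 1:3 expander multiplies undershoot by 3: 9 × 3 = 27 dB below threshold.
Output = -18 − 27 = -45 dBV.

-45 dBV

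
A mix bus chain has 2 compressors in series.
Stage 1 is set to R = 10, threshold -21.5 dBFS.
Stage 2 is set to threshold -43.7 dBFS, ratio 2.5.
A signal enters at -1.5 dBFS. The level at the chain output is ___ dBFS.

Stage 1: overshoot 20 dB → 20/10 = 2 dB → -19.5 dBFS.
Stage 2: overshoot 24.2 dB → 24.2/2.5 = 9.68 dB → -34.02 dBFS.

-34.02 dBFS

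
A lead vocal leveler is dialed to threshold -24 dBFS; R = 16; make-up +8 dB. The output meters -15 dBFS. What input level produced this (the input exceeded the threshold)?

Remove make-up: -15 − 8 = -23 dBFS.
The compressed level sits -23 − (-24) = 1 dB over threshold.
Undo the ratio: input overshoot = 1 × 16 = 16 dB, giving input = -8 dBFS.

-8 dBFS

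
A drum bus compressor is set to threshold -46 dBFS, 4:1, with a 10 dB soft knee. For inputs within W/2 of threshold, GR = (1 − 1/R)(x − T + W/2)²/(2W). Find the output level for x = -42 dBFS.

-45.0375 dBFS

x − T + W/2 = -42 − (-46) + 5 = 9.
GR = (1 − 1/4) × 9² / 20 = 0.75 × 81 / 20 = 3.0375 dB.
Output = -42 − 3.0375 = -45.0375 dBFS.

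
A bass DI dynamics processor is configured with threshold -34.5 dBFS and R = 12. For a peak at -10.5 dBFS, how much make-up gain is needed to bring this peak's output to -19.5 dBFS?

The peak compresses to -34.5 + 24/12 = -32.5 dBFS.
To reach -19.5 dBFS requires -19.5 − (-32.5) = 13 dB of make-up.

13 dB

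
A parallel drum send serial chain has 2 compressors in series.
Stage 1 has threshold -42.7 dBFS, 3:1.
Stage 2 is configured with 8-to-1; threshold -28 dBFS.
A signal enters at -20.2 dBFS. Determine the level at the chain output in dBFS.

-35.2 dBFS

Stage 1: 22.5 dB above -42.7 dBFS, reduced 3:1 to 7.5 dB above → -35.2 dBFS.
Stage 2: -35.2 dBFS ≤ -28 dBFS, so stage 2 doesn't engage; output -35.2 dBFS.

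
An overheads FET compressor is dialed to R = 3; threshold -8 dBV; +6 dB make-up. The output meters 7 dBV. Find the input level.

19 dBV

Before make-up, the level was 7 − 6 = 1 dBV.
That's 9 dB above the -8 dBV threshold.
Undo the ratio: input overshoot = 9 × 3 = 27 dB, giving input = 19 dBV.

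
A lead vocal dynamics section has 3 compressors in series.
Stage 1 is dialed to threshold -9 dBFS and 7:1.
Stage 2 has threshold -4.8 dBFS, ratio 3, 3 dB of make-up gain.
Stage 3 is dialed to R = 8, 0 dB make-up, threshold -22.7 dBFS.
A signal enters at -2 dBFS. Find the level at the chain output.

-20.4875 dBFS

Stage 1: 7 dB above -9 dBFS, reduced 7:1 to 1 dB above → -8 dBFS.
Stage 2: -8 dBFS ≤ -4.8 dBFS, so stage 2 doesn't engage; make-up brings it to -5 dBFS.
Stage 3: overshoot 17.7 dB → 17.7/8 = 2.2125 dB → -20.4875 dBFS.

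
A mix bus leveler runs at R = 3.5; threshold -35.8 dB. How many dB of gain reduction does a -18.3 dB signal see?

12.5 dB

Overshoot = -18.3 − (-35.8) = 17.5 dB.
A 3.5:1 ratio leaves 5 dB of that excess.
GR = overshoot in − overshoot out = 17.5 − 5 = 12.5 dB.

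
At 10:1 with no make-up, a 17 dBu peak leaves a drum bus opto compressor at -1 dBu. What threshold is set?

-3 dBu

Input is 20 dB above T (since output overshoot × R = input overshoot: (-1 − T)·10 = 17 − T gives T = -3 dBu).
Check: -3 + (17 − (-3))/10 = -3 + 2 = -1 dBu. ✓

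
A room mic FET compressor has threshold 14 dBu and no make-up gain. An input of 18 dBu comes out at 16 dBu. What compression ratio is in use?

2:1

Input overshoot = 18 − 14 = 4 dB; output overshoot = 16 − 14 = 2 dB.
Ratio = 4 / 2 = 2.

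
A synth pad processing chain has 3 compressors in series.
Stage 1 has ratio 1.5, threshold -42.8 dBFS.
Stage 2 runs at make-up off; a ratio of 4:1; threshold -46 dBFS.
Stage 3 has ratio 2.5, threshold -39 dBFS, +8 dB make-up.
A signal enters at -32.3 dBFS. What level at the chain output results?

Stage 1: overshoot 10.5 dB → 10.5/1.5 = 7 dB → -35.8 dBFS.
Stage 2: -35.8 dBFS is 10.2 dB over -46 dBFS; at 4:1 that becomes 2.55 dB over, giving -43.45 dBFS.
Stage 3: below threshold (-43.45 ≤ -39); passes unchanged; make-up brings it to -35.45 dBFS.

-35.45 dBFS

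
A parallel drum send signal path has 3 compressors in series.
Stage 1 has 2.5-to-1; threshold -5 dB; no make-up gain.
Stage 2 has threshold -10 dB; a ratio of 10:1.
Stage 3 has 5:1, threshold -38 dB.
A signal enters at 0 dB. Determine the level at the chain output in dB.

Stage 1: 5 dB above -5 dB, reduced 2.5:1 to 2 dB above → -3 dB.
Stage 2: 7 dB above -10 dB, reduced 10:1 to 0.7 dB above → -9.3 dB.
Stage 3: -9.3 dB is 28.7 dB over -38 dB; at 5:1 that becomes 5.74 dB over, giving -32.26 dB.

-32.26 dB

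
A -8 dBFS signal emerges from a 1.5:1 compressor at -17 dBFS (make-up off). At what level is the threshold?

-35 dBFS

Gain reduction = -8 − (-17) = 9 dB; output overshoot = GR / (R − 1) = 9 / 0.5 = 18 dB.
Threshold = output − output overshoot = -17 − 18 = -35 dBFS.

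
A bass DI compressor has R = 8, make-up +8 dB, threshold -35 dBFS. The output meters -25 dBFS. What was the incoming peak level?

-19 dBFS

Remove make-up: -25 − 8 = -33 dBFS.
Post-compression overshoot = -33 − (-35) = 2 dB.
Input overshoot = R × output overshoot = 16 dB → input = -35 + 16 = -19 dBFS.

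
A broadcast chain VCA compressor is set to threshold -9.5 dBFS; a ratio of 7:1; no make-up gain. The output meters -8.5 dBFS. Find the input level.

The compressed level sits -8.5 − (-9.5) = 1 dB over threshold.
Input overshoot = R × output overshoot = 7 dB → input = -9.5 + 7 = -2.5 dBFS.

-2.5 dBFS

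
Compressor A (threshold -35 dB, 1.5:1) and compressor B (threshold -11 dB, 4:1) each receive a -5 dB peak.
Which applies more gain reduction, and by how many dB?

A: GR = 30 − 30/1.5 = 10 dB.
B: GR = 6 − 6/4 = 4.5 dB.
A reduces 5.5 dB more.

A, by 5.5 dB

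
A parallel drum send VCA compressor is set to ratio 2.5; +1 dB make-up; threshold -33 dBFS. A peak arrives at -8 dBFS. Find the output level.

-22 dBFS

-8 dBFS sits 25 dB over threshold.
At 2.5:1 the overshoot is divided by 2.5, leaving 10 dB above threshold.
So the level is -33 + 10 = -23 dBFS; make-up adds 1 dB, giving -22 dBFS.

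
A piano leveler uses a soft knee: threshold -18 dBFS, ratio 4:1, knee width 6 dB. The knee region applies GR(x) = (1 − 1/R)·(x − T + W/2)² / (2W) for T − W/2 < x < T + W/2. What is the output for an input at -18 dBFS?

-18.5625 dBFS

x − T + W/2 = -18 − (-18) + 3 = 3.
GR = (1 − 1/4) × 3² / 12 = 0.75 × 9 / 12 = 0.5625 dB.
Output = -18 − 0.5625 = -18.5625 dBFS.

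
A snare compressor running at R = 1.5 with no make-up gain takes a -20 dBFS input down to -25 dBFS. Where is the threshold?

-35 dBFS

Let T be the threshold. Output overshoot = (input overshoot)/R, so -25 − T = (-20 − T)/1.5.
1.5·(-25 − T) = -20 − T → 0.5·T = -37.5 − (-20) = -17.5.
T = -17.5/0.5 = -35 dBFS.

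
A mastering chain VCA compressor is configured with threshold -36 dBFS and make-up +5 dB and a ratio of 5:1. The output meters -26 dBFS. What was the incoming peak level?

Remove make-up: -26 − 5 = -31 dBFS.
The compressed level sits -31 − (-36) = 5 dB over threshold.
Input overshoot = R × output overshoot = 25 dB → input = -36 + 25 = -11 dBFS.

-11 dBFS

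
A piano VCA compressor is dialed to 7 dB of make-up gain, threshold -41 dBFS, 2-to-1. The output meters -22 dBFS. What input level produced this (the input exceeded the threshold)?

-17 dBFS

Remove make-up: -22 − 7 = -29 dBFS.
The compressed level sits -29 − (-41) = 12 dB over threshold.
Before 2:1 compression the overshoot was 12 × 2 = 24 dB, so input = -41 + 24 = -17 dBFS.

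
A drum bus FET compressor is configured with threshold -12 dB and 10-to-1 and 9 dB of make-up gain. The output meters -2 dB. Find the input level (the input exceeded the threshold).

Stripping the +9 dB make-up gives -11 dB at the gain stage.
That's 1 dB above the -12 dB threshold.
Input overshoot = R × output overshoot = 10 dB → input = -12 + 10 = -2 dB.

-2 dB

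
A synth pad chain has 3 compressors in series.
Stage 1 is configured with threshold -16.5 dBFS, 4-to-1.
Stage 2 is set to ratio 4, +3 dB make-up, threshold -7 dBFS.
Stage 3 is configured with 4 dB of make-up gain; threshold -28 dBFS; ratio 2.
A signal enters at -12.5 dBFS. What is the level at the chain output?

-16.25 dBFS

Stage 1: 4 dB above -16.5 dBFS, reduced 4:1 to 1 dB above → -15.5 dBFS.
Stage 2: -15.5 dBFS is at or below the -7 dBFS threshold — no compression; make-up brings it to -12.5 dBFS.
Stage 3: -12.5 dBFS is 15.5 dB over -28 dBFS; at 2:1 that becomes 7.75 dB over, giving -20.25 dBFS; +4 dB make-up → -16.25 dBFS.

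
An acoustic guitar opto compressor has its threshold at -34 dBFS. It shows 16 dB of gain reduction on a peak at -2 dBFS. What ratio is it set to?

2:1

Input overshoot = -2 − (-34) = 32 dB.
Output overshoot = 32 − 16 = 16 dB.
Ratio = input overshoot / output overshoot = 32 / 16 = 2.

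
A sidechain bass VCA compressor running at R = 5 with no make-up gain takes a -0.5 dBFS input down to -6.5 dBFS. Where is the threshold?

-8 dBFS

Let T be the threshold. Output overshoot = (input overshoot)/R, so -6.5 − T = (-0.5 − T)/5.
5·(-6.5 − T) = -0.5 − T → 4·T = -32.5 − (-0.5) = -32.
T = -32/4 = -8 dBFS.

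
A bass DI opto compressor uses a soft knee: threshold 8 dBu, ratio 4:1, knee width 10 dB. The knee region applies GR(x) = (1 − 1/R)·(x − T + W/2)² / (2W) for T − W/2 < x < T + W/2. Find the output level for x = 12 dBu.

x − T + W/2 = 12 − 8 + 5 = 9.
GR = (1 − 1/4) × 9² / 20 = 0.75 × 81 / 20 = 3.0375 dB.
Output = 12 − 3.0375 = 8.9625 dBu.

8.9625 dBu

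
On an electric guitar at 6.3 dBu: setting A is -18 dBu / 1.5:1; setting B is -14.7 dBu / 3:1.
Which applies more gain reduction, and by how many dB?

B, by 5.9 dB

A: overshoot 24.3 dB → output overshoot 16.2 dB → GR 8.1 dB.
B: overshoot 21 dB → output overshoot 7 dB → GR 14 dB.
Difference: 5.9 dB in favour of B.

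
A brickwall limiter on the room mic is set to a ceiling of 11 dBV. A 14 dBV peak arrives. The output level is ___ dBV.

The limiter clamps the peak to its 11 dBV ceiling.

11 dBV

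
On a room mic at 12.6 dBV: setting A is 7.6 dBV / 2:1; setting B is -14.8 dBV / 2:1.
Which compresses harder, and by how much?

B, by 11.2 dB

A: GR = 5 − 5/2 = 2.5 dB.
B: GR = 27.4 − 27.4/2 = 13.7 dB.
Difference: 11.2 dB in favour of B.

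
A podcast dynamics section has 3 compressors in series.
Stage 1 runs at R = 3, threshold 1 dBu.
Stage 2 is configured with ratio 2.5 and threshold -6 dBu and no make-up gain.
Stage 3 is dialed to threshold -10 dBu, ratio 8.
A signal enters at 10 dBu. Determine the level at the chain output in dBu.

Stage 1: 9 dB above 1 dBu, reduced 3:1 to 3 dB above → 4 dBu.
Stage 2: 10 dB above -6 dBu, reduced 2.5:1 to 4 dB above → -2 dBu.
Stage 3: -2 dBu is 8 dB over -10 dBu; at 8:1 that becomes 1 dB over, giving -9 dBu.

-9 dBu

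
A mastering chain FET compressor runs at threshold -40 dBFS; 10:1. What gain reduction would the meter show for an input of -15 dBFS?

22.5 dB

The signal is 25 dB above threshold.
After 10:1 compression the overshoot becomes 25/10 = 2.5 dB.
So the signal is attenuated by 25 − 2.5 = 22.5 dB.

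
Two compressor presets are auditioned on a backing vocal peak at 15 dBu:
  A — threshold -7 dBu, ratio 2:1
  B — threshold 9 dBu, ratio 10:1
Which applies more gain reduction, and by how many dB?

A: GR = 22 − 22/2 = 11 dB.
B: GR = 6 − 6/10 = 5.4 dB.
A reduces 5.6 dB more.

A, by 5.6 dB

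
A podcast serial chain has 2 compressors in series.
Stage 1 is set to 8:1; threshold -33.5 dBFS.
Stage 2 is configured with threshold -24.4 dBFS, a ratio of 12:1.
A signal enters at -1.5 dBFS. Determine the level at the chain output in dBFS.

Stage 1: overshoot 32 dB → 32/8 = 4 dB → -29.5 dBFS.
Stage 2: -29.5 dBFS is at or below the -24.4 dBFS threshold — no compression; output -29.5 dBFS.

-29.5 dBFS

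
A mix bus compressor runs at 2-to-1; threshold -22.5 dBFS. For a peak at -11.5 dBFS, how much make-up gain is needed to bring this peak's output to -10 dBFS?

7 dB

Overshoot 11 dB → 11/2 = 5.5 dB after compression, so the compressed level is -22.5 + 5.5 = -17 dBFS.
Make-up = target − compressed = -10 − (-17) = 7 dB.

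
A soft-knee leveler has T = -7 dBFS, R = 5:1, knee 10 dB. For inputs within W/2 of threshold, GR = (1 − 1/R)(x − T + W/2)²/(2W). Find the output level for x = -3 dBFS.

x − T + W/2 = -3 − (-7) + 5 = 9.
GR = (1 − 1/5) × 9² / 20 = 0.8 × 81 / 20 = 3.24 dB.
Output = -3 − 3.24 = -6.24 dBFS.

-6.24 dBFS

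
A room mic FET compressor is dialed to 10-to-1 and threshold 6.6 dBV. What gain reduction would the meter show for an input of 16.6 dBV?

9 dB

The signal is 10 dB above threshold.
At 10:1, output sits 10/10 = 1 dB above threshold.
GR = overshoot in − overshoot out = 10 − 1 = 9 dB.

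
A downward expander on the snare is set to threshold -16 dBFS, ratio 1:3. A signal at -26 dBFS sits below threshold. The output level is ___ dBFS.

-46 dBFS

Below threshold, a 1:3 expander applies gain = (3−1)×(T − x) of attenuation.
(3−1) × 10 = 20 dB, so output = -26 − 20 = -46 dBFS.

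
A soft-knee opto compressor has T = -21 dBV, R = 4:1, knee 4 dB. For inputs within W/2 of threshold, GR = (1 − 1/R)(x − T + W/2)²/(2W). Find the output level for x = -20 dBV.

x − T + W/2 = -20 − (-21) + 2 = 3.
GR = (1 − 1/4) × 3² / 8 = 0.75 × 9 / 8 = 0.84375 dB.
Output = -20 − 0.84375 = -20.84375 dBV.

-20.84375 dBV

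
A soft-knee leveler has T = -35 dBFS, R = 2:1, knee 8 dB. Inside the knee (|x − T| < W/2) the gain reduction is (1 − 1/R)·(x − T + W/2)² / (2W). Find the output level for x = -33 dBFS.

-34.125 dBFS

x − T + W/2 = -33 − (-35) + 4 = 6.
GR = (1 − 1/2) × 6² / 16 = 0.5 × 36 / 16 = 1.125 dB.
Output = -33 − 1.125 = -34.125 dBFS.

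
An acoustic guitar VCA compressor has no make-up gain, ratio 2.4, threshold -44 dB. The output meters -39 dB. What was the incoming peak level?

The compressed level sits -39 − (-44) = 5 dB over threshold.
Input overshoot = R × output overshoot = 12 dB → input = -44 + 12 = -32 dB.

-32 dB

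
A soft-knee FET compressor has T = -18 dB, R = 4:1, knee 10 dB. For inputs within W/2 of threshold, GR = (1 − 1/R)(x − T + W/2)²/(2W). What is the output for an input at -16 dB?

-17.8375 dB

x − T + W/2 = -16 − (-18) + 5 = 7.
GR = (1 − 1/4) × 7² / 20 = 0.75 × 49 / 20 = 1.8375 dB.
Output = -16 − 1.8375 = -17.8375 dB.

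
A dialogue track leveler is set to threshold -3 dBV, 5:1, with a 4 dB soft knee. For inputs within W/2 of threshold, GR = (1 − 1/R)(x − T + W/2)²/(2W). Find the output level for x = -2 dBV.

x − T + W/2 = -2 − (-3) + 2 = 3.
GR = (1 − 1/5) × 3² / 8 = 0.8 × 9 / 8 = 0.9 dB.
Output = -2 − 0.9 = -2.9 dBV.

-2.9 dBV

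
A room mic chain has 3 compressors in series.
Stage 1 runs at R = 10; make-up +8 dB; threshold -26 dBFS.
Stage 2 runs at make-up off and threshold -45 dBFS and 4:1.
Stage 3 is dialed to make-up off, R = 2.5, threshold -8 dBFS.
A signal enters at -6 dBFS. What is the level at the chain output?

Stage 1: -6 dBFS is 20 dB over -26 dBFS; at 10:1 that becomes 2 dB over, giving -24 dBFS; +8 dB make-up → -16 dBFS.
Stage 2: overshoot 29 dB → 29/4 = 7.25 dB → -37.75 dBFS.
Stage 3: -37.75 dBFS ≤ -8 dBFS, so stage 3 doesn't engage; output -37.75 dBFS.

-37.75 dBFS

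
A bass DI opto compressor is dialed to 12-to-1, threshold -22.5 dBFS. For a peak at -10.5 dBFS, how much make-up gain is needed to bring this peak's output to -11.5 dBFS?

10 dB

Overshoot 12 dB → 12/12 = 1 dB after compression, so the compressed level is -22.5 + 1 = -21.5 dBFS.
Make-up = target − compressed = -11.5 − (-21.5) = 10 dB.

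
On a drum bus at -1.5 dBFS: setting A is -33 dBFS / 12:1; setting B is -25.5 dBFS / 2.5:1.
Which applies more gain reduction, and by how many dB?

A, by 14.475 dB

A: GR = 31.5 − 31.5/12 = 28.875 dB.
B: GR = 24 − 24/2.5 = 14.4 dB.
A applies 14.475 dB more gain reduction.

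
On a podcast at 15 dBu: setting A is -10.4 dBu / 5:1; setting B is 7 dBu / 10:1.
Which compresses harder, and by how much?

A: 25.4 dB over, compressed to 5.08 dB over, so 20.32 dB of GR.
B: 8 dB over, compressed to 0.8 dB over, so 7.2 dB of GR.
A applies 13.12 dB more gain reduction.

A, by 13.12 dB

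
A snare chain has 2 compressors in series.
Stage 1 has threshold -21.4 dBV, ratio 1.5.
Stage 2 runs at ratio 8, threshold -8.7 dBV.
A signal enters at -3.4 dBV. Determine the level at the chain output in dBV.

Stage 1: overshoot 18 dB → 18/1.5 = 12 dB → -9.4 dBV.
Stage 2: below threshold (-9.4 ≤ -8.7); passes unchanged; output -9.4 dBV.

-9.4 dBV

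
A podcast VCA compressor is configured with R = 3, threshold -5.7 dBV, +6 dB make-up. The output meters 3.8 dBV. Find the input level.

4.8 dBV

Before make-up, the level was 3.8 − 6 = -2.2 dBV.
That's 3.5 dB above the -5.7 dBV threshold.
Undo the ratio: input overshoot = 3.5 × 3 = 10.5 dB, giving input = 4.8 dBV.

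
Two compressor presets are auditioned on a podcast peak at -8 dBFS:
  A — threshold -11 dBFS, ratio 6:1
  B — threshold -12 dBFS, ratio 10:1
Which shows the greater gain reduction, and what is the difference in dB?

A: GR = 3 − 3/6 = 2.5 dB.
B: GR = 4 − 4/10 = 3.6 dB.
B applies 1.1 dB more gain reduction.

B, by 1.1 dB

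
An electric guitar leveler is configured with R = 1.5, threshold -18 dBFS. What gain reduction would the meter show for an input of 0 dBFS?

6 dB

0 dBFS exceeds the threshold by 18 dB.
After 1.5:1 compression the overshoot becomes 18/1.5 = 12 dB.
Gain reduction = 18 − 12 = 6 dB.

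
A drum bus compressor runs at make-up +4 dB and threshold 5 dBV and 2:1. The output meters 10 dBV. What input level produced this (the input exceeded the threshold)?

7 dBV

Remove make-up: 10 − 4 = 6 dBV.
That's 1 dB above the 5 dBV threshold.
Input overshoot = R × output overshoot = 2 dB → input = 5 + 2 = 7 dBV.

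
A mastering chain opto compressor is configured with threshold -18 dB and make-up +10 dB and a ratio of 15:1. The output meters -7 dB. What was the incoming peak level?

Before make-up, the level was -7 − 10 = -17 dB.
The compressed level sits -17 − (-18) = 1 dB over threshold.
Input overshoot = R × output overshoot = 15 dB → input = -18 + 15 = -3 dB.

-3 dB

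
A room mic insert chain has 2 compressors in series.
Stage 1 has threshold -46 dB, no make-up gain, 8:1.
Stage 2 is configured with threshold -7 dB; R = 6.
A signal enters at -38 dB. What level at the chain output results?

-45 dB

Stage 1: 8 dB above -46 dB, reduced 8:1 to 1 dB above → -45 dB.
Stage 2: -45 dB ≤ -7 dB, so stage 2 doesn't engage; output -45 dB.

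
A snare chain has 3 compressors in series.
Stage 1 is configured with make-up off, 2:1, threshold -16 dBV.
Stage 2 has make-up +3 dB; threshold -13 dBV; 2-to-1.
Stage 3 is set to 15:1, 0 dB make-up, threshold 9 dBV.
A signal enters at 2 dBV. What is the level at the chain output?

Stage 1: 18 dB above -16 dBV, reduced 2:1 to 9 dB above → -7 dBV.
Stage 2: overshoot 6 dB → 6/2 = 3 dB → -10 dBV; +3 dB make-up → -7 dBV.
Stage 3: -7 dBV is at or below the 9 dBV threshold — no compression; output -7 dBV.

-7 dBV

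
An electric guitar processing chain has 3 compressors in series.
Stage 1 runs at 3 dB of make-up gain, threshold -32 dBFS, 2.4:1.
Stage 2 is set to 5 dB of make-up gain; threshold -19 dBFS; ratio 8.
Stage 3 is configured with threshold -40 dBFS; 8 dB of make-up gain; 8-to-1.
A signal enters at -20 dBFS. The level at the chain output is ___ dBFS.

Stage 1: -20 dBFS is 12 dB over -32 dBFS; at 2.4:1 that becomes 5 dB over, giving -27 dBFS; +3 dB make-up → -24 dBFS.
Stage 2: -24 dBFS is at or below the -19 dBFS threshold — no compression; make-up brings it to -19 dBFS.
Stage 3: 21 dB above -40 dBFS, reduced 8:1 to 2.625 dB above → -37.375 dBFS; +8 dB make-up → -29.375 dBFS.

-29.375 dBFS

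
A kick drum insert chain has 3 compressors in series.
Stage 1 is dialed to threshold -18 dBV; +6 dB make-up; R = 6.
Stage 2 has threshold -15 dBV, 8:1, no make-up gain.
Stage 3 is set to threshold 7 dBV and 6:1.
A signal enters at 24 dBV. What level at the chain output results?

-13.75 dBV

Stage 1: 42 dB above -18 dBV, reduced 6:1 to 7 dB above → -11 dBV; +6 dB make-up → -5 dBV.
Stage 2: 10 dB above -15 dBV, reduced 8:1 to 1.25 dB above → -13.75 dBV.
Stage 3: below threshold (-13.75 ≤ 7); passes unchanged; output -13.75 dBV.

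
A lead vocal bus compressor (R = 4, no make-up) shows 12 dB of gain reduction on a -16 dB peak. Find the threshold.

-32 dB

Let T be the threshold. Output overshoot = (input overshoot)/R, so -28 − T = (-16 − T)/4.
4·(-28 − T) = -16 − T → 3·T = -112 − (-16) = -96.
T = -96/3 = -32 dB.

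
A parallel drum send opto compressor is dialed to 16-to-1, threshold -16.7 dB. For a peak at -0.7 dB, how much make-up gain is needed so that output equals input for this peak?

15 dB

Overshoot 16 dB → 16/16 = 1 dB after compression, so the compressed level is -16.7 + 1 = -15.7 dB.
Make-up = target − compressed = -0.7 − (-15.7) = 15 dB.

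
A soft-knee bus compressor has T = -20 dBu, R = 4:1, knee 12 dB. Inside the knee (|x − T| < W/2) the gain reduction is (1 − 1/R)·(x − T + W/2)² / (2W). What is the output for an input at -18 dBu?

-20 dBu

x − T + W/2 = -18 − (-20) + 6 = 8.
GR = (1 − 1/4) × 8² / 24 = 0.75 × 64 / 24 = 2 dB.
Output = -18 − 2 = -20 dBu.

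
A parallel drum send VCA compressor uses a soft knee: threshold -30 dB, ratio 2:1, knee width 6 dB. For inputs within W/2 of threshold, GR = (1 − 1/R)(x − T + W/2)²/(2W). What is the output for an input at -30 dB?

-30.375 dB

x − T + W/2 = -30 − (-30) + 3 = 3.
GR = (1 − 1/2) × 3² / 12 = 0.5 × 9 / 12 = 0.375 dB.
Output = -30 − 0.375 = -30.375 dB.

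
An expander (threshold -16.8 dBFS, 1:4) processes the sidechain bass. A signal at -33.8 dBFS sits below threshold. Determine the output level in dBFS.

The input is 17 dB below the -16.8 dBFS threshold.
A 1:4 expander multiplies undershoot by 4: 17 × 4 = 68 dB below threshold.
Output = -16.8 − 68 = -84.8 dBFS.

-84.8 dBFS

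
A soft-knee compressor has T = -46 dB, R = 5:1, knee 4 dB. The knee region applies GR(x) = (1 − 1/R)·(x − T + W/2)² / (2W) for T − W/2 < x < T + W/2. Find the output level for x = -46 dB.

-46.4 dB

x − T + W/2 = -46 − (-46) + 2 = 2.
GR = (1 − 1/5) × 2² / 8 = 0.8 × 4 / 8 = 0.4 dB.
Output = -46 − 0.4 = -46.4 dB.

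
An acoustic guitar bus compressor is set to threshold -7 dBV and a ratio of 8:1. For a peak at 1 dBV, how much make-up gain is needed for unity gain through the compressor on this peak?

The peak compresses to -7 + 8/8 = -6 dBV.
To reach 1 dBV requires 1 − (-6) = 7 dB of make-up.

7 dB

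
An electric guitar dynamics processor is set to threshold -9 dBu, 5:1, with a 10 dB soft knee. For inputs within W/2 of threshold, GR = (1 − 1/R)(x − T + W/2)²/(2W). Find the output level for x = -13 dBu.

-13.04 dBu

x − T + W/2 = -13 − (-9) + 5 = 1.
GR = (1 − 1/5) × 1² / 20 = 0.8 × 1 / 20 = 0.04 dB.
Output = -13 − 0.04 = -13.04 dBu.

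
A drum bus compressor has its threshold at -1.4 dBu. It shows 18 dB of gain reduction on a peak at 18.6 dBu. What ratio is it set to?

10:1

Input overshoot = 18.6 − (-1.4) = 20 dB.
Output overshoot = 20 − 18 = 2 dB.
Ratio = input overshoot / output overshoot = 20 / 2 = 10.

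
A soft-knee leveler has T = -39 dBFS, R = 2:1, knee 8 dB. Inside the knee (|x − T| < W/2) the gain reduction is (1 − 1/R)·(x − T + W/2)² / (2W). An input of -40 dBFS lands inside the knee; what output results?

x − T + W/2 = -40 − (-39) + 4 = 3.
GR = (1 − 1/2) × 3² / 16 = 0.5 × 9 / 16 = 0.28125 dB.
Output = -40 − 0.28125 = -40.28125 dBFS.

-40.28125 dBFS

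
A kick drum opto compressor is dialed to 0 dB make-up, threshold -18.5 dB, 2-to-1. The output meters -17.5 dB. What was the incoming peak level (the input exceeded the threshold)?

The compressed level sits -17.5 − (-18.5) = 1 dB over threshold.
Input overshoot = R × output overshoot = 2 dB → input = -18.5 + 2 = -16.5 dB.

-16.5 dB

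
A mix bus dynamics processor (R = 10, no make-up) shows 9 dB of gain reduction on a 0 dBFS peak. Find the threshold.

Let T be the threshold. Output overshoot = (input overshoot)/R, so -9 − T = (0 − T)/10.
10·(-9 − T) = 0 − T → 9·T = -90 − 0 = -90.
T = -90/9 = -10 dBFS.

-10 dBFS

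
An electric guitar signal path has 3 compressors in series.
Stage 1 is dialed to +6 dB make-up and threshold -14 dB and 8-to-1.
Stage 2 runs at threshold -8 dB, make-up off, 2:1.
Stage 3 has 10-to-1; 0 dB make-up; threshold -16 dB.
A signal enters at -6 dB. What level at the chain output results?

-15.15 dB

Stage 1: overshoot 8 dB → 8/8 = 1 dB → -13 dB; +6 dB make-up → -7 dB.
Stage 2: -7 dB is 1 dB over -8 dB; at 2:1 that becomes 0.5 dB over, giving -7.5 dB.
Stage 3: -7.5 dB is 8.5 dB over -16 dB; at 10:1 that becomes 0.85 dB over, giving -15.15 dB.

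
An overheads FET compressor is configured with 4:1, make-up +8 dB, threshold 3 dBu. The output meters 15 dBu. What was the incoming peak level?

19 dBu

Remove make-up: 15 − 8 = 7 dBu.
Post-compression overshoot = 7 − 3 = 4 dB.
Input overshoot = R × output overshoot = 16 dB → input = 3 + 16 = 19 dBu.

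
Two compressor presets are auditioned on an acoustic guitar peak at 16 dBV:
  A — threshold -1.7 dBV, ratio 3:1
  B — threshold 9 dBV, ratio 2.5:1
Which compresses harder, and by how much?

A, by 7.6 dB

A: 17.7 dB over, compressed to 5.9 dB over, so 11.8 dB of GR.
B: 7 dB over, compressed to 2.8 dB over, so 4.2 dB of GR.
A reduces 7.6 dB more.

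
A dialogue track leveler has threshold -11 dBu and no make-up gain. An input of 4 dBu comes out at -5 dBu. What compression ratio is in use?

2.5:1

Input overshoot = 4 − (-11) = 15 dB; output overshoot = -5 − (-11) = 6 dB.
Ratio = 15 / 6 = 2.5.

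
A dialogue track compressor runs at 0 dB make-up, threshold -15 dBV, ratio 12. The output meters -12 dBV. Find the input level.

That's 3 dB above the -15 dBV threshold.
Input overshoot = R × output overshoot = 36 dB → input = -15 + 36 = 21 dBV.

21 dBV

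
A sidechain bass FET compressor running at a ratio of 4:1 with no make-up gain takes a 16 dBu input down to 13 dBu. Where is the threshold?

12 dBu

Gain reduction = 16 − 13 = 3 dB; output overshoot = GR / (R − 1) = 3 / 3 = 1 dB.
Threshold = output − output overshoot = 13 − 1 = 12 dBu.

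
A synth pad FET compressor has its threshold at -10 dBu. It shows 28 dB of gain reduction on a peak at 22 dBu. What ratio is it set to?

8:1

Input overshoot = 22 − (-10) = 32 dB.
Output overshoot = 32 − 28 = 4 dB.
Ratio = input overshoot / output overshoot = 32 / 4 = 8.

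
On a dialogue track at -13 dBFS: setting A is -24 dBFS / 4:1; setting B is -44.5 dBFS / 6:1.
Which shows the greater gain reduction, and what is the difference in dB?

A: overshoot 11 dB → output overshoot 2.75 dB → GR 8.25 dB.
B: overshoot 31.5 dB → output overshoot 5.25 dB → GR 26.25 dB.
Difference: 18 dB in favour of B.

B, by 18 dB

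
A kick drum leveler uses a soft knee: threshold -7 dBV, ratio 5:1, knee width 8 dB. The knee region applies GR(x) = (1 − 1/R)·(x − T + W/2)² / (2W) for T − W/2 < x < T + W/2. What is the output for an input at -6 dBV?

x − T + W/2 = -6 − (-7) + 4 = 5.
GR = (1 − 1/5) × 5² / 16 = 0.8 × 25 / 16 = 1.25 dB.
Output = -6 − 1.25 = -7.25 dBV.

-7.25 dBV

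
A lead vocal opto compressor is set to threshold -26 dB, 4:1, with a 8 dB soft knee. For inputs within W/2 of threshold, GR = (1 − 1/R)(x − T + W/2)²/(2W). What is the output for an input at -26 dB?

x − T + W/2 = -26 − (-26) + 4 = 4.
GR = (1 − 1/4) × 4² / 16 = 0.75 × 16 / 16 = 0.75 dB.
Output = -26 − 0.75 = -26.75 dB.

-26.75 dB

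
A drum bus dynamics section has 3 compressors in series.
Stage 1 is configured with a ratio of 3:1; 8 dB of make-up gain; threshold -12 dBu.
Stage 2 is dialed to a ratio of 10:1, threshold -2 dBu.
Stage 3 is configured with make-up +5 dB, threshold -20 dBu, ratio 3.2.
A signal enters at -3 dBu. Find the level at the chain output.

Stage 1: 9 dB above -12 dBu, reduced 3:1 to 3 dB above → -9 dBu; +8 dB make-up → -1 dBu.
Stage 2: -1 dBu is 1 dB over -2 dBu; at 10:1 that becomes 0.1 dB over, giving -1.9 dBu.
Stage 3: -1.9 dBu is 18.1 dB over -20 dBu; at 3.2:1 that becomes 5.65625 dB over, giving -14.34375 dBu; +5 dB make-up → -9.34375 dBu.

-9.34375 dBu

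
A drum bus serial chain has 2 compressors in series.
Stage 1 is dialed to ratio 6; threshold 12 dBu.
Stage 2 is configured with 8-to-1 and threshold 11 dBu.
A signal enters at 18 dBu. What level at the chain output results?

11.25 dBu

Stage 1: 18 dBu is 6 dB over 12 dBu; at 6:1 that becomes 1 dB over, giving 13 dBu.
Stage 2: 13 dBu is 2 dB over 11 dBu; at 8:1 that becomes 0.25 dB over, giving 11.25 dBu.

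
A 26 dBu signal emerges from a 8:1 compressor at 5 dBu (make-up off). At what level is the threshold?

2 dBu

Gain reduction = 26 − 5 = 21 dB; output overshoot = GR / (R − 1) = 21 / 7 = 3 dB.
Threshold = output − output overshoot = 5 − 3 = 2 dBu.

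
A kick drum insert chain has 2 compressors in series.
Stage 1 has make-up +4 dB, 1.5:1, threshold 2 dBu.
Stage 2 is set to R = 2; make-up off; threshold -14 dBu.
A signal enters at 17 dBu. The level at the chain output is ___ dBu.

1 dBu

Stage 1: overshoot 15 dB → 15/1.5 = 10 dB → 12 dBu; +4 dB make-up → 16 dBu.
Stage 2: overshoot 30 dB → 30/2 = 15 dB → 1 dBu.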